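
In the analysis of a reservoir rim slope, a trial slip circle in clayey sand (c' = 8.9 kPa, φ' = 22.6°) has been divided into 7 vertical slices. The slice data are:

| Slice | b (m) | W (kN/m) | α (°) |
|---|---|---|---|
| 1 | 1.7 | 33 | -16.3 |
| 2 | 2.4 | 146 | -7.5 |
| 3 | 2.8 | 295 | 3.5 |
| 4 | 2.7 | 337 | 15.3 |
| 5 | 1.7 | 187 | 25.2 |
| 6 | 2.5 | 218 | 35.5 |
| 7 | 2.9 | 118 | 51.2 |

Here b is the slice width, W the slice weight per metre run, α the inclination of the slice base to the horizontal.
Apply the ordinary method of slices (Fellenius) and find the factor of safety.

Ordinary method of slices: FS = Σ[c'·Δl_i + (W_i cosα_i)·tanφ'] / Σ W_i sinα_i, with Δl_i = b_i / cosα_i.
Slice 1: Δl = 1.7/cos(-16.3°) = 1.771 m; N'_1 = 33·cos(-16.3°) = 31.7; c'Δl = 15.76; W sinα = -9.3
Slice 2: Δl = 2.4/cos(-7.5°) = 2.421 m; N'_2 = 146·cos(-7.5°) = 144.8; c'Δl = 21.54; W sinα = -19.1
Slice 3: Δl = 2.8/cos3.5° = 2.805 m; N'_3 = 295·cos3.5° = 294.4; c'Δl = 24.97; W sinα = 18.0
Slice 4: Δl = 2.7/cos15.3° = 2.799 m; N'_4 = 337·cos15.3° = 325.1; c'Δl = 24.91; W sinα = 88.9
Slice 5: Δl = 1.7/cos25.2° = 1.879 m; N'_5 = 187·cos25.2° = 169.2; c'Δl = 16.72; W sinα = 79.6
Slice 6: Δl = 2.5/cos35.5° = 3.071 m; N'_6 = 218·cos35.5° = 177.5; c'Δl = 27.33; W sinα = 126.6
Slice 7: Δl = 2.9/cos51.2° = 4.628 m; N'_7 = 118·cos51.2° = 73.9; c'Δl = 41.19; W sinα = 92.0
Σc'Δl = 172.4 kN/m; ΣN' = 1216.5 kN/m; ΣW sinα = 376.8 kN/m
Resisting = 172.4 + 1216.5·tan22.6° = 172.4 + 506.4 = 678.8 kN/m
FS = 678.8 / 376.8 = 1.802

FS = 1.80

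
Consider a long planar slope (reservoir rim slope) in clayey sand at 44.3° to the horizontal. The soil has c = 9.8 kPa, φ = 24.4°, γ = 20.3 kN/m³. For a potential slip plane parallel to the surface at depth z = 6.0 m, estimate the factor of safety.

FS = 0.63

For an infinite slope with a slip plane parallel to the surface (no pore pressure): FS = [c + γz cos²β tanφ] / [γz sinβ cosβ].
γz = 20.3·6.0 = 121.80 kN/m²
Numerator = 9.8 + 121.80·cos²44.3°·tan24.4° = 9.8 + 121.80·0.5122·0.4536 = 38.100 kPa
Denominator = 121.80·sin44.3°·cos44.3° = 121.80·0.6984·0.7157 = 60.882 kPa
FS = 38.100 / 60.882 = 0.626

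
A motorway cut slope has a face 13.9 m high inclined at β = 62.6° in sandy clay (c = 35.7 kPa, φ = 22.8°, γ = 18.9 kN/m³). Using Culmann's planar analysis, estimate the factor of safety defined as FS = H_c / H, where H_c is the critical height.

H_c = (4c/γ) · sinβ cosφ / [1 − cos(β − φ)]
    = (4·35.7/18.9) · sin62.6°·cos22.8° / [1 − cos39.8°]
    = 7.556 · 0.8184 / 0.2317 = 26.69 m
FS = H_c / H = 26.69 / 13.9 = 1.920

FS = 1.92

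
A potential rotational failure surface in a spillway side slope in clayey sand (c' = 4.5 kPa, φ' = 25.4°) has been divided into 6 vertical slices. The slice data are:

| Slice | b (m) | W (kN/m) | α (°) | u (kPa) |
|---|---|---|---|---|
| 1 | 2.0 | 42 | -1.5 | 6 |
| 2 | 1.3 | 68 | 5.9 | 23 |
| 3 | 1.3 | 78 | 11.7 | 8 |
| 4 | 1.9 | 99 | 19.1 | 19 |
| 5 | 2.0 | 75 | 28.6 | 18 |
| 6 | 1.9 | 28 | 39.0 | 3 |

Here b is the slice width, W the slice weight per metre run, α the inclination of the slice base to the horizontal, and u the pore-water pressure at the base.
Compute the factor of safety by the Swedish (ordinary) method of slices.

FS = 1.48

Ordinary method of slices: FS = Σ[c'·Δl_i + (W_i cosα_i − u_i·Δl_i)·tanφ'] / Σ W_i sinα_i, with Δl_i = b_i / cosα_i.
Slice 1: Δl = 2.0/cos(-1.5°) = 2.001 m; N'_1 = 42·cos(-1.5°) − 6·2.001 = 30.0; c'Δl = 9.00; W sinα = -1.1
Slice 2: Δl = 1.3/cos5.9° = 1.307 m; N'_2 = 68·cos5.9° − 23·1.307 = 37.6; c'Δl = 5.88; W sinα = 7.0
Slice 3: Δl = 1.3/cos11.7° = 1.328 m; N'_3 = 78·cos11.7° − 8·1.328 = 65.8; c'Δl = 5.97; W sinα = 15.8
Slice 4: Δl = 1.9/cos19.1° = 2.011 m; N'_4 = 99·cos19.1° − 19·2.011 = 55.3; c'Δl = 9.05; W sinα = 32.4
Slice 5: Δl = 2.0/cos28.6° = 2.278 m; N'_5 = 75·cos28.6° − 18·2.278 = 24.8; c'Δl = 10.25; W sinα = 35.9
Slice 6: Δl = 1.9/cos39.0° = 2.445 m; N'_6 = 28·cos39.0° − 3·2.445 = 14.4; c'Δl = 11.00; W sinα = 17.6
Σc'Δl = 51.2 kN/m; ΣN' = 227.9 kN/m; ΣW sinα = 107.6 kN/m
Resisting = 51.2 + 227.9·tan25.4° = 51.2 + 108.2 = 159.4 kN/m
FS = 159.4 / 107.6 = 1.481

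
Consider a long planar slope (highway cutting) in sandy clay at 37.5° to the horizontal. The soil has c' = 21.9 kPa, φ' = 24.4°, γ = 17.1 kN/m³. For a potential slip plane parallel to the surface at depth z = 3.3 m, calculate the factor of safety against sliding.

FS = 1.39

For an infinite slope with a slip plane parallel to the surface (no pore pressure): FS = [c' + γz cos²β tanφ'] / [γz sinβ cosβ].
γz = 17.1·3.3 = 56.43 kN/m²
Numerator = 21.9 + 56.43·cos²37.5°·tan24.4° = 21.9 + 56.43·0.6294·0.4536 = 38.011 kPa
Denominator = 56.43·sin37.5°·cos37.5° = 56.43·0.6088·0.7934 = 27.254 kPa
FS = 38.011 / 27.254 = 1.395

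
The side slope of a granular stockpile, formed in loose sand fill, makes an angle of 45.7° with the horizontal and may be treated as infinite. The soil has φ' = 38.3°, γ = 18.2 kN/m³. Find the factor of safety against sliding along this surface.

FS = 0.77

For a dry cohesionless infinite slope the factor of safety is FS = tanφ' / tanβ.
FS = tan38.3° / tan45.7° = 0.7898 / 1.0247 = 0.771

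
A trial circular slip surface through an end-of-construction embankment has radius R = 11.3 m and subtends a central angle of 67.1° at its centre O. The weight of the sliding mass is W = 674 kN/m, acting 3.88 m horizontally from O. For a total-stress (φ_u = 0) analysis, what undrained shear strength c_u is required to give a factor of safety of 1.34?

FS = c_u·L_a·R / (W·d), so c_u = FS·W·d / (L_a·R).
Arc length L_a = R·θ = 11.3·(67.1°·π/180) = 11.3·1.1711 = 13.23 m
c_u = 1.34·674·3.88 / (13.23·11.3) = 3504.3 / 149.54 = 23.43 kPa

c_u = 23.4 kPa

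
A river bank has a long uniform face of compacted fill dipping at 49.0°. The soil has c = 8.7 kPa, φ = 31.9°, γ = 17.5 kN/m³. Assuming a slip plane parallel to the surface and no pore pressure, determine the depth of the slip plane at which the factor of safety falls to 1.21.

Setting FS = 1.21 in FS = [c + γz cos²β tanφ] / [γz sinβ cosβ] and solving for z:
z = c / [γ cosβ (FS·sinβ − cosβ·tanφ)]
  = 8.7 / [17.5·cos49.0°·(1.21·sin49.0° − cos49.0°·tan31.9°)]
  = 8.7 / [17.5·0.6561·(1.21·0.7547 − 0.6561·0.6224)]
  = 8.7 / 5.7961 = 1.501 m

z = 1.50 m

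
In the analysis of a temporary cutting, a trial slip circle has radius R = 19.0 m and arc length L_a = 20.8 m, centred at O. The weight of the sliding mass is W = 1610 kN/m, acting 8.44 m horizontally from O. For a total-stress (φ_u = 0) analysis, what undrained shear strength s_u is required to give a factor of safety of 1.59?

s_u = 54.7 kPa

FS = s_u·L_a·R / (W·d), so s_u = FS·W·d / (L_a·R).
s_u = 1.59·1610·8.44 / (20.80·19.0) = 21605.6 / 395.20 = 54.67 kPa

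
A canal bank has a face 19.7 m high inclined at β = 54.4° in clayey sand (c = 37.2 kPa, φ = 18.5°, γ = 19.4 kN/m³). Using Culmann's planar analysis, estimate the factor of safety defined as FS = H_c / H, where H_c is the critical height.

FS = 1.58

H_c = (4c/γ) · sinβ cosφ / [1 − cos(β − φ)]
    = (4·37.2/19.4) · sin54.4°·cos18.5° / [1 − cos35.9°]
    = 7.670 · 0.7711 / 0.1900 = 31.13 m
FS = H_c / H = 31.13 / 19.7 = 1.580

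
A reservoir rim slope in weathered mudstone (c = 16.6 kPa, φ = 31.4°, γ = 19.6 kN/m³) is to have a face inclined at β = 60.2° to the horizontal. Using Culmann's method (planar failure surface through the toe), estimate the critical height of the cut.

H_c = 20.29 m

Culmann's analysis gives the critical failure plane at α_cr = (β + φ)/2 = (60.2 + 31.4)/2 = 45.8°, and the critical height
H_c = (4c/γ) · sinβ cosφ / [1 − cos(β − φ)]
    = (4·16.6/19.6) · sin60.2°·cos31.4° / [1 − cos(28.8°)]
    = 3.388 · 0.8678·0.8536 / [1 − 0.8763]
    = 3.388 · 0.7407 / 0.1237
    = 20.29 m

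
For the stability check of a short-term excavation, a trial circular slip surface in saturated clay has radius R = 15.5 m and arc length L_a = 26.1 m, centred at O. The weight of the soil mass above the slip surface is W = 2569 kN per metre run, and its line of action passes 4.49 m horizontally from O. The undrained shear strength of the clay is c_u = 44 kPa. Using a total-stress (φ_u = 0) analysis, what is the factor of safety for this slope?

FS = 1.54

Taking moments about the centre O, the resisting moment is provided by the undrained shear strength acting along the arc:
M_R = c_u·L_a·R = 44·26.10·15.5 = 17800.2 kN·m/m
M_D = W·d = 2569·4.49 = 11534.8 kN·m/m
FS = M_R / M_D = 17800.2 / 11534.8 = 1.543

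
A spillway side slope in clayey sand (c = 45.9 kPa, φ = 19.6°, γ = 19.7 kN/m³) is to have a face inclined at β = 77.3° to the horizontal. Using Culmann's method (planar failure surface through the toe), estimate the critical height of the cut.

H_c = 18.39 m

Culmann's analysis gives the critical failure plane at α_cr = (β + φ)/2 = (77.3 + 19.6)/2 = 48.5°, and the critical height
H_c = (4c/γ) · sinβ cosφ / [1 − cos(β − φ)]
    = (4·45.9/19.7) · sin77.3°·cos19.6° / [1 − cos(57.7°)]
    = 9.320 · 0.9755·0.9421 / [1 − 0.5344]
    = 9.320 · 0.9190 / 0.4656
    = 18.39 m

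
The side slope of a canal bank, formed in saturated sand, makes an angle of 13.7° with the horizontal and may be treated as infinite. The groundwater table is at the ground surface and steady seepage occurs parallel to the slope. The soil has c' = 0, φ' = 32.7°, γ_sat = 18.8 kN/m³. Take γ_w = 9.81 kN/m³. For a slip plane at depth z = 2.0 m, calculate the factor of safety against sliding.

FS = 1.26

With seepage parallel to the slope and the water table at the surface, the effective normal stress on the slip plane uses the buoyant unit weight γ' = γ_sat − γ_w while the driving shear stress uses γ_sat:
FS = [c' + γ' z cos²β tanφ'] / [γ_sat z sinβ cosβ]
(For c' = 0 this reduces to FS = (γ'/γ_sat)·tanφ'/tanβ.)
γ' = 18.8 − 9.81 = 8.99 kN/m³
Numerator = 0.0 + 8.99·2.0·cos²13.7°·tan32.7° = 0.0 + 8.99·2.0·0.9439·0.6420 = 10.895 kPa
Denominator = 18.8·2.0·sin13.7°·cos13.7° = 18.8·2.0·0.2368·0.9715 = 8.652 kPa
FS = 10.895 / 8.652 = 1.259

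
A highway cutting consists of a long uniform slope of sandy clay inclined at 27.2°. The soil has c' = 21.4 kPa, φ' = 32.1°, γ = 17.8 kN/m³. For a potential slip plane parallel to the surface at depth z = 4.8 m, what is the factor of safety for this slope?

FS = 1.84

For an infinite slope with a slip plane parallel to the surface (no pore pressure): FS = [c' + γz cos²β tanφ'] / [γz sinβ cosβ].
γz = 17.8·4.8 = 85.44 kN/m²
Numerator = 21.4 + 85.44·cos²27.2°·tan32.1° = 21.4 + 85.44·0.7911·0.6273 = 63.798 kPa
Denominator = 85.44·sin27.2°·cos27.2° = 85.44·0.4571·0.8894 = 34.736 kPa
FS = 63.798 / 34.736 = 1.837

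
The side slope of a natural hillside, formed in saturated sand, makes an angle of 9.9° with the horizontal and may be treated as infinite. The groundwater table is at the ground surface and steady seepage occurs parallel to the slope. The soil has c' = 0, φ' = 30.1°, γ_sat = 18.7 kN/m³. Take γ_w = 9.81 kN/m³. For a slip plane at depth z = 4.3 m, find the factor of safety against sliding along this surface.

FS = 1.58

With seepage parallel to the slope and the water table at the surface, the effective normal stress on the slip plane uses the buoyant unit weight γ' = γ_sat − γ_w while the driving shear stress uses γ_sat:
FS = [c' + γ' z cos²β tanφ'] / [γ_sat z sinβ cosβ]
(For c' = 0 this reduces to FS = (γ'/γ_sat)·tanφ'/tanβ.)
γ' = 18.7 − 9.81 = 8.89 kN/m³
Numerator = 0.0 + 8.89·4.3·cos²9.9°·tan30.1° = 0.0 + 8.89·4.3·0.9704·0.5797 = 21.504 kPa
Denominator = 18.7·4.3·sin9.9°·cos9.9° = 18.7·4.3·0.1719·0.9851 = 13.619 kPa
FS = 21.504 / 13.619 = 1.579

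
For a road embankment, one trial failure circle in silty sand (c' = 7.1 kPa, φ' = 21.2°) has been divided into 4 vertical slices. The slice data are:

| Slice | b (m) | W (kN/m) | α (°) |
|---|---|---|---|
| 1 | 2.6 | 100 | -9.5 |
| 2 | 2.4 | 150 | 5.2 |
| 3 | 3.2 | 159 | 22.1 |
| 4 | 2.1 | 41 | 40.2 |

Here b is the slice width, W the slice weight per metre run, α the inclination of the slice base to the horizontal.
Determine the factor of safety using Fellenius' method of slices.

FS = 2.94

Ordinary method of slices: FS = Σ[c'·Δl_i + (W_i cosα_i)·tanφ'] / Σ W_i sinα_i, with Δl_i = b_i / cosα_i.
Slice 1: Δl = 2.6/cos(-9.5°) = 2.636 m; N'_1 = 100·cos(-9.5°) = 98.6; c'Δl = 18.72; W sinα = -16.5
Slice 2: Δl = 2.4/cos5.2° = 2.410 m; N'_2 = 150·cos5.2° = 149.4; c'Δl = 17.11; W sinα = 13.6
Slice 3: Δl = 3.2/cos22.1° = 3.454 m; N'_3 = 159·cos22.1° = 147.3; c'Δl = 24.52; W sinα = 59.8
Slice 4: Δl = 2.1/cos40.2° = 2.749 m; N'_4 = 41·cos40.2° = 31.3; c'Δl = 19.52; W sinα = 26.5
Σc'Δl = 79.9 kN/m; ΣN' = 426.6 kN/m; ΣW sinα = 83.4 kN/m
Resisting = 79.9 + 426.6·tan21.2° = 79.9 + 165.5 = 245.4 kN/m
FS = 245.4 / 83.4 = 2.943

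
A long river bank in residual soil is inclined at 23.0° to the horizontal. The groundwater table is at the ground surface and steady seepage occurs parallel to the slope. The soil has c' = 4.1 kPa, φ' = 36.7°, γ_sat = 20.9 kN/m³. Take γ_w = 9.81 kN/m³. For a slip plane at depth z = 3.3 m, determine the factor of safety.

With seepage parallel to the slope and the water table at the surface, the effective normal stress on the slip plane uses the buoyant unit weight γ' = γ_sat − γ_w while the driving shear stress uses γ_sat:
FS = [c' + γ' z cos²β tanφ'] / [γ_sat z sinβ cosβ]
γ' = 20.9 − 9.81 = 11.09 kN/m³
Numerator = 4.1 + 11.09·3.3·cos²23.0°·tan36.7° = 4.1 + 11.09·3.3·0.8473·0.7454 = 27.214 kPa
Denominator = 20.9·3.3·sin23.0°·cos23.0° = 20.9·3.3·0.3907·0.9205 = 24.806 kPa
FS = 27.214 / 24.806 = 1.097

FS = 1.10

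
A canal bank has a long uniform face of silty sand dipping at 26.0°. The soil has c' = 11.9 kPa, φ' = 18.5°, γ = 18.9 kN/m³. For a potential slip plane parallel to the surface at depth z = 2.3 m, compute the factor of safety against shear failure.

For an infinite slope with a slip plane parallel to the surface (no pore pressure): FS = [c' + γz cos²β tanφ'] / [γz sinβ cosβ].
γz = 18.9·2.3 = 43.47 kN/m²
Numerator = 11.9 + 43.47·cos²26.0°·tan18.5° = 11.9 + 43.47·0.8078·0.3346 = 23.650 kPa
Denominator = 43.47·sin26.0°·cos26.0° = 43.47·0.4384·0.8988 = 17.127 kPa
FS = 23.650 / 17.127 = 1.381

FS = 1.38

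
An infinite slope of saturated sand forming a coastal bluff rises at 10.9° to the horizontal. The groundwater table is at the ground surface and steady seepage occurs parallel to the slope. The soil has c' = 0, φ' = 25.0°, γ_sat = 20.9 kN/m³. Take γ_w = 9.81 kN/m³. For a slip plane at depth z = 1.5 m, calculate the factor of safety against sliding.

With seepage parallel to the slope and the water table at the surface, the effective normal stress on the slip plane uses the buoyant unit weight γ' = γ_sat − γ_w while the driving shear stress uses γ_sat:
FS = [c' + γ' z cos²β tanφ'] / [γ_sat z sinβ cosβ]
(For c' = 0 this reduces to FS = (γ'/γ_sat)·tanφ'/tanβ.)
γ' = 20.9 − 9.81 = 11.09 kN/m³
Numerator = 0.0 + 11.09·1.5·cos²10.9°·tan25.0° = 0.0 + 11.09·1.5·0.9642·0.4663 = 7.480 kPa
Denominator = 20.9·1.5·sin10.9°·cos10.9° = 20.9·1.5·0.1891·0.9820 = 5.821 kPa
FS = 7.480 / 5.821 = 1.285

FS = 1.28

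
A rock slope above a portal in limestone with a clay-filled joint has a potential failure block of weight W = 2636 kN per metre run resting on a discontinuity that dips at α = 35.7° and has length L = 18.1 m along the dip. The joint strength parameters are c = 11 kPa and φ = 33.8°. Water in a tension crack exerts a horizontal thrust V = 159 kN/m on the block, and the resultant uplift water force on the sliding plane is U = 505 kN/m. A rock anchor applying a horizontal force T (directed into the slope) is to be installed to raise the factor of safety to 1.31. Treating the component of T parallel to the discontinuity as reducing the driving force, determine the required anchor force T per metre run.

T = 655 kN/m

Resolving forces along and normal to the sliding plane, with the horizontal anchor force T adding T·sinα to the effective normal force and T·cosα acting up the plane against the driving force:
FS = [cL + (W cosα − U − V sinα + T sinα) tanφ] / [W sinα + V cosα − T cosα]
Without the anchor: N' = 1542.9 kN/m, driving T_d = 1667.3 kN/m, resisting R = 11·18.1 + 1542.9·tan33.8° = 1232.0 kN/m, FS = 0.74.
Setting FS = 1.31 and solving for T:
1.31·(1667.3 − T cos35.7°) = 1232.0 + T sin35.7°·tan33.8°
T·(sin35.7°·tan33.8° + 1.31·cos35.7°) = 1.31·1667.3 − 1232.0
T·(0.5835·0.6694 + 1.31·0.8121) = 2184.2 − 1232.0 = 952.2
T·1.4545 = 952.2
T = 654.7 kN/m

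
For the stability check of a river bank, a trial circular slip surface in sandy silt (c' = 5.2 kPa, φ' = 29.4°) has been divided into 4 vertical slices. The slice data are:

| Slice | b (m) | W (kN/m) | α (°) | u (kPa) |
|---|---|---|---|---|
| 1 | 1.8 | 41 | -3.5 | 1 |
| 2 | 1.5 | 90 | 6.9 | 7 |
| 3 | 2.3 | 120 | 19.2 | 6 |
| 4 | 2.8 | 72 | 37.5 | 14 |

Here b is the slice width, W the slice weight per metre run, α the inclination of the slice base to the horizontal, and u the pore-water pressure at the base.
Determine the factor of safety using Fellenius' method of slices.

FS = 1.91

Ordinary method of slices: FS = Σ[c'·Δl_i + (W_i cosα_i − u_i·Δl_i)·tanφ'] / Σ W_i sinα_i, with Δl_i = b_i / cosα_i.
Slice 1: Δl = 1.8/cos(-3.5°) = 1.803 m; N'_1 = 41·cos(-3.5°) − 1·1.803 = 39.1; c'Δl = 9.38; W sinα = -2.5
Slice 2: Δl = 1.5/cos6.9° = 1.511 m; N'_2 = 90·cos6.9° − 7·1.511 = 78.8; c'Δl = 7.86; W sinα = 10.8
Slice 3: Δl = 2.3/cos19.2° = 2.435 m; N'_3 = 120·cos19.2° − 6·2.435 = 98.7; c'Δl = 12.66; W sinα = 39.5
Slice 4: Δl = 2.8/cos37.5° = 3.529 m; N'_4 = 72·cos37.5° − 14·3.529 = 7.7; c'Δl = 18.35; W sinα = 43.8
Σc'Δl = 48.3 kN/m; ΣN' = 224.3 kN/m; ΣW sinα = 91.6 kN/m
Resisting = 48.3 + 224.3·tan29.4° = 48.3 + 126.4 = 174.6 kN/m
FS = 174.6 / 91.6 = 1.907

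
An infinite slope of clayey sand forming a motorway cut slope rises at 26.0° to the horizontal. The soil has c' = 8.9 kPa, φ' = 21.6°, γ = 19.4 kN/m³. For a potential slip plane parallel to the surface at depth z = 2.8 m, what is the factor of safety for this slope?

For an infinite slope with a slip plane parallel to the surface (no pore pressure): FS = [c' + γz cos²β tanφ'] / [γz sinβ cosβ].
γz = 19.4·2.8 = 54.32 kN/m²
Numerator = 8.9 + 54.32·cos²26.0°·tan21.6° = 8.9 + 54.32·0.8078·0.3959 = 26.274 kPa
Denominator = 54.32·sin26.0°·cos26.0° = 54.32·0.4384·0.8988 = 21.402 kPa
FS = 26.274 / 21.402 = 1.228

FS = 1.23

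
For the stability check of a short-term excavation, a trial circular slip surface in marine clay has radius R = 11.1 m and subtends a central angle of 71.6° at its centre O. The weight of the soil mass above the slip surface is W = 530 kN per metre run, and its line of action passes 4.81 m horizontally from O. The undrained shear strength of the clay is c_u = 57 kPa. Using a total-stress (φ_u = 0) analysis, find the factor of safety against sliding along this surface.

Taking moments about the centre O, the resisting moment is provided by the undrained shear strength acting along the arc:
Arc length L_a = R·θ = 11.1·(71.6°·π/180) = 11.1·1.2497 = 13.87 m
M_R = c_u·L_a·R = 57·13.87·11.1 = 8776.3 kN·m/m
M_D = W·d = 530·4.81 = 2549.3 kN·m/m
FS = M_R / M_D = 8776.3 / 2549.3 = 3.443

FS = 3.44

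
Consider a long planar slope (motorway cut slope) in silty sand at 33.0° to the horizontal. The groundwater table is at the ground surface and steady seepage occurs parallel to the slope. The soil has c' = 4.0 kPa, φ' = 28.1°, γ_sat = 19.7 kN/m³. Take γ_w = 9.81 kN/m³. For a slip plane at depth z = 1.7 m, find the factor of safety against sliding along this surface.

With seepage parallel to the slope and the water table at the surface, the effective normal stress on the slip plane uses the buoyant unit weight γ' = γ_sat − γ_w while the driving shear stress uses γ_sat:
FS = [c' + γ' z cos²β tanφ'] / [γ_sat z sinβ cosβ]
γ' = 19.7 − 9.81 = 9.89 kN/m³
Numerator = 4.0 + 9.89·1.7·cos²33.0°·tan28.1° = 4.0 + 9.89·1.7·0.7034·0.5340 = 10.314 kPa
Denominator = 19.7·1.7·sin33.0°·cos33.0° = 19.7·1.7·0.5446·0.8387 = 15.297 kPa
FS = 10.314 / 15.297 = 0.674

FS = 0.67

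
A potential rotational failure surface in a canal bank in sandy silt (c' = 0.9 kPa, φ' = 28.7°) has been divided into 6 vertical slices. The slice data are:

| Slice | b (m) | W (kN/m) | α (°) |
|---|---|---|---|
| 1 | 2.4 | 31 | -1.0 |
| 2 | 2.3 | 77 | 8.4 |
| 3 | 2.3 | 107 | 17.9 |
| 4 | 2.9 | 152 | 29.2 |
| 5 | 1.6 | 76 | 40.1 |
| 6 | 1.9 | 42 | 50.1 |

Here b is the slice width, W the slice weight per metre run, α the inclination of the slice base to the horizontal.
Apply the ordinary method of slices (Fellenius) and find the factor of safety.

FS = 1.24

Ordinary method of slices: FS = Σ[c'·Δl_i + (W_i cosα_i)·tanφ'] / Σ W_i sinα_i, with Δl_i = b_i / cosα_i.
Slice 1: Δl = 2.4/cos(-1.0°) = 2.400 m; N'_1 = 31·cos(-1.0°) = 31.0; c'Δl = 2.16; W sinα = -0.5
Slice 2: Δl = 2.3/cos8.4° = 2.325 m; N'_2 = 77·cos8.4° = 76.2; c'Δl = 2.09; W sinα = 11.2
Slice 3: Δl = 2.3/cos17.9° = 2.417 m; N'_3 = 107·cos17.9° = 101.8; c'Δl = 2.18; W sinα = 32.9
Slice 4: Δl = 2.9/cos29.2° = 3.322 m; N'_4 = 152·cos29.2° = 132.7; c'Δl = 2.99; W sinα = 74.2
Slice 5: Δl = 1.6/cos40.1° = 2.092 m; N'_5 = 76·cos40.1° = 58.1; c'Δl = 1.88; W sinα = 49.0
Slice 6: Δl = 1.9/cos50.1° = 2.962 m; N'_6 = 42·cos50.1° = 26.9; c'Δl = 2.67; W sinα = 32.2
Σc'Δl = 14.0 kN/m; ΣN' = 426.7 kN/m; ΣW sinα = 198.9 kN/m
Resisting = 14.0 + 426.7·tan28.7° = 14.0 + 233.6 = 247.6 kN/m
FS = 247.6 / 198.9 = 1.245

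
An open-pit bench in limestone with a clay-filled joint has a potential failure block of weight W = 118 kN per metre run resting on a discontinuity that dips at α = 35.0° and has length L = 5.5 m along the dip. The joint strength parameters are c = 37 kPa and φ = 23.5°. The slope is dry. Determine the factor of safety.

FS = 3.63

Resolving the block weight along and normal to the plane and applying the Mohr–Coulomb strength on the joint:
N' = W cosα = 118·cos35.0° = 96.7 kN/m
Driving force T = W sinα = 118·sin35.0° = 67.7 kN/m
Resisting force R = c·L + N'·tanφ = 37·5.5 + 96.7·tan23.5° = 203.5 + 42.0 = 245.5 kN/m
FS = R / T = 245.5 / 67.7 = 3.628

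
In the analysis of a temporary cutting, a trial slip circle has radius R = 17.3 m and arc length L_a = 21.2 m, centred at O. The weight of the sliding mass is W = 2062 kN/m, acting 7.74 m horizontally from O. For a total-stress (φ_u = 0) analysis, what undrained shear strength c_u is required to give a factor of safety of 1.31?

FS = c_u·L_a·R / (W·d), so c_u = FS·W·d / (L_a·R).
c_u = 1.31·2062·7.74 / (21.20·17.3) = 20907.4 / 366.76 = 57.01 kPa

c_u = 57.0 kPa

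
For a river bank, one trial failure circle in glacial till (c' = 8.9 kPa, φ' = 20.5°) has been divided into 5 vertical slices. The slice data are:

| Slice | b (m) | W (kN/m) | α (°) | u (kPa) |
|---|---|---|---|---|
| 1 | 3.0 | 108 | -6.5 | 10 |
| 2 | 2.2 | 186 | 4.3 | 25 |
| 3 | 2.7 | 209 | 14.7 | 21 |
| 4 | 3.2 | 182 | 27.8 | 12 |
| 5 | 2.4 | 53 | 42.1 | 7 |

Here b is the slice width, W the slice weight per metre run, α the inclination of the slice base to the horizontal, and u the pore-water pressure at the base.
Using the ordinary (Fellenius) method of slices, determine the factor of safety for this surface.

Ordinary method of slices: FS = Σ[c'·Δl_i + (W_i cosα_i − u_i·Δl_i)·tanφ'] / Σ W_i sinα_i, with Δl_i = b_i / cosα_i.
Slice 1: Δl = 3.0/cos(-6.5°) = 3.019 m; N'_1 = 108·cos(-6.5°) − 10·3.019 = 77.1; c'Δl = 26.87; W sinα = -12.2
Slice 2: Δl = 2.2/cos4.3° = 2.206 m; N'_2 = 186·cos4.3° − 25·2.206 = 130.3; c'Δl = 19.64; W sinα = 13.9
Slice 3: Δl = 2.7/cos14.7° = 2.791 m; N'_3 = 209·cos14.7° − 21·2.791 = 143.5; c'Δl = 24.84; W sinα = 53.0
Slice 4: Δl = 3.2/cos27.8° = 3.618 m; N'_4 = 182·cos27.8° − 12·3.618 = 117.6; c'Δl = 32.20; W sinα = 84.9
Slice 5: Δl = 2.4/cos42.1° = 3.235 m; N'_5 = 53·cos42.1° − 7·3.235 = 16.7; c'Δl = 28.79; W sinα = 35.5
Σc'Δl = 132.3 kN/m; ΣN' = 485.2 kN/m; ΣW sinα = 175.2 kN/m
Resisting = 132.3 + 485.2·tan20.5° = 132.3 + 181.4 = 313.8 kN/m
FS = 313.8 / 175.2 = 1.791

FS = 1.79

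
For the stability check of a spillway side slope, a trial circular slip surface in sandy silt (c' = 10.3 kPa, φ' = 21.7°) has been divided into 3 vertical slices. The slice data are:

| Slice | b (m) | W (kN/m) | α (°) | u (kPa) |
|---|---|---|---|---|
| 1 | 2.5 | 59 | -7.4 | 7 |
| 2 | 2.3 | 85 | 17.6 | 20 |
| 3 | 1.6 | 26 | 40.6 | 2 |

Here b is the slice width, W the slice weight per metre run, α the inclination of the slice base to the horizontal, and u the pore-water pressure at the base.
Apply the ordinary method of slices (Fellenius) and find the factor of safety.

Ordinary method of slices: FS = Σ[c'·Δl_i + (W_i cosα_i − u_i·Δl_i)·tanφ'] / Σ W_i sinα_i, with Δl_i = b_i / cosα_i.
Slice 1: Δl = 2.5/cos(-7.4°) = 2.521 m; N'_1 = 59·cos(-7.4°) − 7·2.521 = 40.9; c'Δl = 25.97; W sinα = -7.6
Slice 2: Δl = 2.3/cos17.6° = 2.413 m; N'_2 = 85·cos17.6° − 20·2.413 = 32.8; c'Δl = 24.85; W sinα = 25.7
Slice 3: Δl = 1.6/cos40.6° = 2.107 m; N'_3 = 26·cos40.6° − 2·2.107 = 15.5; c'Δl = 21.71; W sinα = 16.9
Σc'Δl = 72.5 kN/m; ΣN' = 89.2 kN/m; ΣW sinα = 35.0 kN/m
Resisting = 72.5 + 89.2·tan21.7° = 72.5 + 35.5 = 108.0 kN/m
FS = 108.0 / 35.0 = 3.084

FS = 3.08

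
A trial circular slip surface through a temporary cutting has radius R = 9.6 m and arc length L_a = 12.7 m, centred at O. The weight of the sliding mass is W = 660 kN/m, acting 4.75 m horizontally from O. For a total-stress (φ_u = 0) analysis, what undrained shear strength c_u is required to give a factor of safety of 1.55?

c_u = 39.9 kPa

FS = c_u·L_a·R / (W·d), so c_u = FS·W·d / (L_a·R).
c_u = 1.55·660·4.75 / (12.70·9.6) = 4859.2 / 121.92 = 39.86 kPa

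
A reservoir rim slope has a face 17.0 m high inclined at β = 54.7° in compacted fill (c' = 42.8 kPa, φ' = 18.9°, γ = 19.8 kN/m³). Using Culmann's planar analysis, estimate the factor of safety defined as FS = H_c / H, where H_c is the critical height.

H_c = (4c'/γ) · sinβ cosφ' / [1 − cos(β − φ')]
    = (4·42.8/19.8) · sin54.7°·cos18.9° / [1 − cos35.8°]
    = 8.646 · 0.7721 / 0.1889 = 35.34 m
FS = H_c / H = 35.34 / 17.0 = 2.079

FS = 2.08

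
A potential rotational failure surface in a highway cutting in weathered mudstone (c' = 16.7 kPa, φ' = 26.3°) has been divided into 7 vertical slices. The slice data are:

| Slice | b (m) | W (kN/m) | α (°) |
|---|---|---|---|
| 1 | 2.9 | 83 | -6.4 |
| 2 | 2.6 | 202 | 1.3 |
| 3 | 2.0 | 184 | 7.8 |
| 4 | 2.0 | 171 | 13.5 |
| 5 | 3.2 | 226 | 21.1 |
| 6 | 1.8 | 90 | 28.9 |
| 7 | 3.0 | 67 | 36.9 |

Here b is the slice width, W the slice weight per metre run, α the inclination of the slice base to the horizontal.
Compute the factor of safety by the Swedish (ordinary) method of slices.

Ordinary method of slices: FS = Σ[c'·Δl_i + (W_i cosα_i)·tanφ'] / Σ W_i sinα_i, with Δl_i = b_i / cosα_i.
Slice 1: Δl = 2.9/cos(-6.4°) = 2.918 m; N'_1 = 83·cos(-6.4°) = 82.5; c'Δl = 48.73; W sinα = -9.3
Slice 2: Δl = 2.6/cos1.3° = 2.601 m; N'_2 = 202·cos1.3° = 201.9; c'Δl = 43.43; W sinα = 4.6
Slice 3: Δl = 2.0/cos7.8° = 2.019 m; N'_3 = 184·cos7.8° = 182.3; c'Δl = 33.71; W sinα = 25.0
Slice 4: Δl = 2.0/cos13.5° = 2.057 m; N'_4 = 171·cos13.5° = 166.3; c'Δl = 34.35; W sinα = 39.9
Slice 5: Δl = 3.2/cos21.1° = 3.430 m; N'_5 = 226·cos21.1° = 210.8; c'Δl = 57.28; W sinα = 81.4
Slice 6: Δl = 1.8/cos28.9° = 2.056 m; N'_6 = 90·cos28.9° = 78.8; c'Δl = 34.34; W sinα = 43.5
Slice 7: Δl = 3.0/cos36.9° = 3.751 m; N'_7 = 67·cos36.9° = 53.6; c'Δl = 62.65; W sinα = 40.2
Σc'Δl = 314.5 kN/m; ΣN' = 976.2 kN/m; ΣW sinα = 225.3 kN/m
Resisting = 314.5 + 976.2·tan26.3° = 314.5 + 482.5 = 797.0 kN/m
FS = 797.0 / 225.3 = 3.537

FS = 3.54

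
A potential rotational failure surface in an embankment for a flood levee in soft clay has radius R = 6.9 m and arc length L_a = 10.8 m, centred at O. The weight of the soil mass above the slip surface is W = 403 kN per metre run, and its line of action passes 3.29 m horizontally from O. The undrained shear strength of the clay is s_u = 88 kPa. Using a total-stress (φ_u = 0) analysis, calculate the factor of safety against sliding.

Taking moments about the centre O, the resisting moment is provided by the undrained shear strength acting along the arc:
M_R = s_u·L_a·R = 88·10.80·6.9 = 6557.8 kN·m/m
M_D = W·d = 403·3.29 = 1325.9 kN·m/m
FS = M_R / M_D = 6557.8 / 1325.9 = 4.946

FS = 4.95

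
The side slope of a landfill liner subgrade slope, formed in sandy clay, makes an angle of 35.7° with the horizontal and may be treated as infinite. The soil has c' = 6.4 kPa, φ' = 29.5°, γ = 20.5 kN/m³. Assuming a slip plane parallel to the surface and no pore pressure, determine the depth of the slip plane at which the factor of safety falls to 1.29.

z = 1.31 m

Setting FS = 1.29 in FS = [c' + γz cos²β tanφ'] / [γz sinβ cosβ] and solving for z:
z = c' / [γ cosβ (FS·sinβ − cosβ·tanφ')]
  = 6.4 / [20.5·cos35.7°·(1.29·sin35.7° − cos35.7°·tan29.5°)]
  = 6.4 / [20.5·0.8121·(1.29·0.5835 − 0.8121·0.5658)]
  = 6.4 / 4.8830 = 1.311 m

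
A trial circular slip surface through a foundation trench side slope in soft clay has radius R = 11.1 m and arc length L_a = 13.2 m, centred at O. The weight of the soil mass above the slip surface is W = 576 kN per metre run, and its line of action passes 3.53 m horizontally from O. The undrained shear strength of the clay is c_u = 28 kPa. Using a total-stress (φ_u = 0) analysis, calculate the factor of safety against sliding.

Taking moments about the centre O, the resisting moment is provided by the undrained shear strength acting along the arc:
M_R = c_u·L_a·R = 28·13.20·11.1 = 4102.6 kN·m/m
M_D = W·d = 576·3.53 = 2033.3 kN·m/m
FS = M_R / M_D = 4102.6 / 2033.3 = 2.018

FS = 2.02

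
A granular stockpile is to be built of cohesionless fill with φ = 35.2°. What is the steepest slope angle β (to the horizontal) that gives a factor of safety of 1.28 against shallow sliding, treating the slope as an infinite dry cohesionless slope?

β = 28.9°

For an infinite dry cohesionless slope FS = tanφ/tanβ, so tanβ = tanφ / FS.
tanβ = tan35.2° / 1.28 = 0.7054 / 1.28 = 0.5511
β = arctan(0.5511) = 28.86°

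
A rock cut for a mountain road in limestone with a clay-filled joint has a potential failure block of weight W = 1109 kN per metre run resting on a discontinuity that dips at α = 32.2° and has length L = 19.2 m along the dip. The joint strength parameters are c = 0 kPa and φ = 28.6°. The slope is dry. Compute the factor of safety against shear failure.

Resolving the block weight along and normal to the plane and applying the Mohr–Coulomb strength on the joint:
N' = W cosα = 1109·cos32.2° = 938.4 kN/m
Driving force T = W sinα = 1109·sin32.2° = 591.0 kN/m
Resisting force R = c·L + N'·tanφ = 0·19.2 + 938.4·tan28.6° = 0.0 + 511.6 = 511.6 kN/m
FS = R / T = 511.6 / 591.0 = 0.866

FS = 0.87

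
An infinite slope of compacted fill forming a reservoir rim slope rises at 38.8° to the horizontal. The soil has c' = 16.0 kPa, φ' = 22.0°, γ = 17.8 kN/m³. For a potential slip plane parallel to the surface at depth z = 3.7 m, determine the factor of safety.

FS = 1.00

For an infinite slope with a slip plane parallel to the surface (no pore pressure): FS = [c' + γz cos²β tanφ'] / [γz sinβ cosβ].
γz = 17.8·3.7 = 65.86 kN/m²
Numerator = 16.0 + 65.86·cos²38.8°·tan22.0° = 16.0 + 65.86·0.6074·0.4040 = 32.162 kPa
Denominator = 65.86·sin38.8°·cos38.8° = 65.86·0.6266·0.7793 = 32.162 kPa
FS = 32.162 / 32.162 = 1.000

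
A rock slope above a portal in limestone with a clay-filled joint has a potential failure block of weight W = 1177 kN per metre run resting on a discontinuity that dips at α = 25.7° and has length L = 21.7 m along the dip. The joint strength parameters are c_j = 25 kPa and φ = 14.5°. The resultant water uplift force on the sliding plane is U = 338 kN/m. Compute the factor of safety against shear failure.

FS = 1.43

Resolving the block weight along and normal to the plane and applying the Mohr–Coulomb strength on the joint:
N' = W cosα − U = 1177·cos25.7° − 338 = 722.6 kN/m
Driving force T = W sinα = 1177·sin25.7° = 510.4 kN/m
Resisting force R = c_j·L + N'·tanφ = 25·21.7 + 722.6·tan14.5° = 542.5 + 186.9 = 729.4 kN/m
FS = R / T = 729.4 / 510.4 = 1.429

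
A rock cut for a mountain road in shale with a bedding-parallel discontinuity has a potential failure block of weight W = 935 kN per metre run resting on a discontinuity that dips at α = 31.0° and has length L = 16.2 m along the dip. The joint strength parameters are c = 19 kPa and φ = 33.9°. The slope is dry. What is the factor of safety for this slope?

Resolving the block weight along and normal to the plane and applying the Mohr–Coulomb strength on the joint:
N' = W cosα = 935·cos31.0° = 801.5 kN/m
Driving force T = W sinα = 935·sin31.0° = 481.6 kN/m
Resisting force R = c·L + N'·tanφ = 19·16.2 + 801.5·tan33.9° = 307.8 + 538.6 = 846.4 kN/m
FS = R / T = 846.4 / 481.6 = 1.758

FS = 1.76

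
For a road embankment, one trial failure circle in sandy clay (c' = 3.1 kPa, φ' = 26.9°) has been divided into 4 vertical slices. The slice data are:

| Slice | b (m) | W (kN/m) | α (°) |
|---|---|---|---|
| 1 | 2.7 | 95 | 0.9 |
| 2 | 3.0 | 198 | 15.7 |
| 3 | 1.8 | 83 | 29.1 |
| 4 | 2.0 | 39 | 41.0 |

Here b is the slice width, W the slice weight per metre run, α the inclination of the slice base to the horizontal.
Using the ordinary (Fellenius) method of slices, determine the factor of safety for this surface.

Ordinary method of slices: FS = Σ[c'·Δl_i + (W_i cosα_i)·tanφ'] / Σ W_i sinα_i, with Δl_i = b_i / cosα_i.
Slice 1: Δl = 2.7/cos0.9° = 2.700 m; N'_1 = 95·cos0.9° = 95.0; c'Δl = 8.37; W sinα = 1.5
Slice 2: Δl = 3.0/cos15.7° = 3.116 m; N'_2 = 198·cos15.7° = 190.6; c'Δl = 9.66; W sinα = 53.6
Slice 3: Δl = 1.8/cos29.1° = 2.060 m; N'_3 = 83·cos29.1° = 72.5; c'Δl = 6.39; W sinα = 40.4
Slice 4: Δl = 2.0/cos41.0° = 2.650 m; N'_4 = 39·cos41.0° = 29.4; c'Δl = 8.22; W sinα = 25.6
Σc'Δl = 32.6 kN/m; ΣN' = 387.6 kN/m; ΣW sinα = 121.0 kN/m
Resisting = 32.6 + 387.6·tan26.9° = 32.6 + 196.6 = 229.3 kN/m
FS = 229.3 / 121.0 = 1.894

FS = 1.89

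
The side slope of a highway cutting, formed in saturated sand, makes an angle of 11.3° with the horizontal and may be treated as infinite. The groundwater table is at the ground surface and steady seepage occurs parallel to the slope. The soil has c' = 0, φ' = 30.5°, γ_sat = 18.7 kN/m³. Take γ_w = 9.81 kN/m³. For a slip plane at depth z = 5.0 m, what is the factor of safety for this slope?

FS = 1.40

With seepage parallel to the slope and the water table at the surface, the effective normal stress on the slip plane uses the buoyant unit weight γ' = γ_sat − γ_w while the driving shear stress uses γ_sat:
FS = [c' + γ' z cos²β tanφ'] / [γ_sat z sinβ cosβ]
(For c' = 0 this reduces to FS = (γ'/γ_sat)·tanφ'/tanβ.)
γ' = 18.7 − 9.81 = 8.89 kN/m³
Numerator = 0.0 + 8.89·5.0·cos²11.3°·tan30.5° = 0.0 + 8.89·5.0·0.9616·0.5890 = 25.178 kPa
Denominator = 18.7·5.0·sin11.3°·cos11.3° = 18.7·5.0·0.1959·0.9806 = 17.966 kPa
FS = 25.178 / 17.966 = 1.401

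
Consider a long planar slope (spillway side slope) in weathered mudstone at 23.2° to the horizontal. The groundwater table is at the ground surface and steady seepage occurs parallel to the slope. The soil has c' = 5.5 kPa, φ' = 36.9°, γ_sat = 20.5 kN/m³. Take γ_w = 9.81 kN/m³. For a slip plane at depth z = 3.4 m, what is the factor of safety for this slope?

With seepage parallel to the slope and the water table at the surface, the effective normal stress on the slip plane uses the buoyant unit weight γ' = γ_sat − γ_w while the driving shear stress uses γ_sat:
FS = [c' + γ' z cos²β tanφ'] / [γ_sat z sinβ cosβ]
γ' = 20.5 − 9.81 = 10.69 kN/m³
Numerator = 5.5 + 10.69·3.4·cos²23.2°·tan36.9° = 5.5 + 10.69·3.4·0.8448·0.7508 = 28.554 kPa
Denominator = 20.5·3.4·sin23.2°·cos23.2° = 20.5·3.4·0.3939·0.9191 = 25.237 kPa
FS = 28.554 / 25.237 = 1.131

FS = 1.13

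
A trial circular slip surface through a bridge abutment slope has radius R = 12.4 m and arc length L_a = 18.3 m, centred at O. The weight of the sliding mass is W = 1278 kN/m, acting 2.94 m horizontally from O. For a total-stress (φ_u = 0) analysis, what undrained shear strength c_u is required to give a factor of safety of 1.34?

c_u = 22.2 kPa

FS = c_u·L_a·R / (W·d), so c_u = FS·W·d / (L_a·R).
c_u = 1.34·1278·2.94 / (18.30·12.4) = 5034.8 / 226.92 = 22.19 kPa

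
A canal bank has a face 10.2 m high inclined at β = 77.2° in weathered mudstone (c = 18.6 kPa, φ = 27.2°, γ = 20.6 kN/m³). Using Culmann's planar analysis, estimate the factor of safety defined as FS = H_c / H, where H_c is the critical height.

FS = 0.86

H_c = (4c/γ) · sinβ cosφ / [1 − cos(β − φ)]
    = (4·18.6/20.6) · sin77.2°·cos27.2° / [1 − cos50.0°]
    = 3.612 · 0.8673 / 0.3572 = 8.77 m
FS = H_c / H = 8.77 / 10.2 = 0.860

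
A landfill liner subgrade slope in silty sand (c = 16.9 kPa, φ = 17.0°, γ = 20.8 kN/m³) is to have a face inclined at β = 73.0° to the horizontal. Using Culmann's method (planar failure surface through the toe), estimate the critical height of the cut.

Culmann's analysis gives the critical failure plane at α_cr = (β + φ)/2 = (73.0 + 17.0)/2 = 45.0°, and the critical height
H_c = (4c/γ) · sinβ cosφ / [1 − cos(β − φ)]
    = (4·16.9/20.8) · sin73.0°·cos17.0° / [1 − cos(56.0°)]
    = 3.250 · 0.9563·0.9563 / [1 − 0.5592]
    = 3.250 · 0.9145 / 0.4408
    = 6.74 m

H_c = 6.74 m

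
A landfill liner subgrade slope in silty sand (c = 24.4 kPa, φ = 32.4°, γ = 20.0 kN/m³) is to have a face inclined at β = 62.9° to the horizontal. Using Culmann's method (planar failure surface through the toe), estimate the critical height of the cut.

Culmann's analysis gives the critical failure plane at α_cr = (β + φ)/2 = (62.9 + 32.4)/2 = 47.6°, and the critical height
H_c = (4c/γ) · sinβ cosφ / [1 − cos(β − φ)]
    = (4·24.4/20.0) · sin62.9°·cos32.4° / [1 − cos(30.5°)]
    = 4.880 · 0.8902·0.8443 / [1 − 0.8616]
    = 4.880 · 0.7516 / 0.1384
    = 26.51 m

H_c = 26.51 m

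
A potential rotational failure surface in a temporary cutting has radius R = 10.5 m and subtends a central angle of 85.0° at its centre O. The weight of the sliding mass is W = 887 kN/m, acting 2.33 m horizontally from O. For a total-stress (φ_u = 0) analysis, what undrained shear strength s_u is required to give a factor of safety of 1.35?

FS = s_u·L_a·R / (W·d), so s_u = FS·W·d / (L_a·R).
Arc length L_a = R·θ = 10.5·(85.0°·π/180) = 10.5·1.4835 = 15.58 m
s_u = 1.35·887·2.33 / (15.58·10.5) = 2790.1 / 163.56 = 17.06 kPa

s_u = 17.1 kPa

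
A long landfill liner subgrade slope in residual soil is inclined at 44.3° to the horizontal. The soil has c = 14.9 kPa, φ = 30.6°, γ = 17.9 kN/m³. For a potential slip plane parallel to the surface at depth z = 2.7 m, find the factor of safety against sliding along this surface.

FS = 1.22

For an infinite slope with a slip plane parallel to the surface (no pore pressure): FS = [c + γz cos²β tanφ] / [γz sinβ cosβ].
γz = 17.9·2.7 = 48.33 kN/m²
Numerator = 14.9 + 48.33·cos²44.3°·tan30.6° = 14.9 + 48.33·0.5122·0.5914 = 29.540 kPa
Denominator = 48.33·sin44.3°·cos44.3° = 48.33·0.6984·0.7157 = 24.158 kPa
FS = 29.540 / 24.158 = 1.223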